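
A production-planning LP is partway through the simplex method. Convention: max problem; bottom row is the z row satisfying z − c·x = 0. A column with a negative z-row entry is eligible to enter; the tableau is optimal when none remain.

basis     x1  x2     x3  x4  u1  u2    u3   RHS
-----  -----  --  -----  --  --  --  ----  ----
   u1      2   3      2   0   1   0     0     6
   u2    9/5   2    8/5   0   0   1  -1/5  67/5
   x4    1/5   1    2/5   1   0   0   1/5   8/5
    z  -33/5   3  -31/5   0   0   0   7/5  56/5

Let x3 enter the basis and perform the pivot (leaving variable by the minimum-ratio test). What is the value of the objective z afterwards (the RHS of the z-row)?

149/5

Ratio test on column x3 — row 1: 6/2 = 3; row 2: (67/5)/(8/5) = 67/8; row 3: (8/5)/(2/5) = 4. Minimum is 3 at row 1 (u1 leaves); pivot element 2.
Pivot on row 1; the z-row RHS becomes 56/5 − (-31/5)·3 = 149/5.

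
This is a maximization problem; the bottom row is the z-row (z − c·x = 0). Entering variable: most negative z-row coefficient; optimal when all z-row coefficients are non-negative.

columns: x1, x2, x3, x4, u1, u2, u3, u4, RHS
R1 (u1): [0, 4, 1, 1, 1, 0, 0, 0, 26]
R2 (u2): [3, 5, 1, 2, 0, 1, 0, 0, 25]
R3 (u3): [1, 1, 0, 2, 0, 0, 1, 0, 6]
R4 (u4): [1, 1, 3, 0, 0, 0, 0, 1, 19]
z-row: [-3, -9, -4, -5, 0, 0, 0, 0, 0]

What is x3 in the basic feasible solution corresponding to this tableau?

0

x3 is not in the basis, so in the current basic feasible solution x3 = 0.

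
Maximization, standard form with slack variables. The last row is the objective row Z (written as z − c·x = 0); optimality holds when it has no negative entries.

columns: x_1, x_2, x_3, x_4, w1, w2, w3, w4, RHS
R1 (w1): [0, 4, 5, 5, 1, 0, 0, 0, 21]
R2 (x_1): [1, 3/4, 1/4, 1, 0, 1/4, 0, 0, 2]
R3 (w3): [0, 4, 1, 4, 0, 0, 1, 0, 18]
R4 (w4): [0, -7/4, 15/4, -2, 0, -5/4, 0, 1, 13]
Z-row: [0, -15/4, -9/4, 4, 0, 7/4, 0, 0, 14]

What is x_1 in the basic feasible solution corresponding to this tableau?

x_1 is basic (row 2); its value is the RHS of that row, 2.

2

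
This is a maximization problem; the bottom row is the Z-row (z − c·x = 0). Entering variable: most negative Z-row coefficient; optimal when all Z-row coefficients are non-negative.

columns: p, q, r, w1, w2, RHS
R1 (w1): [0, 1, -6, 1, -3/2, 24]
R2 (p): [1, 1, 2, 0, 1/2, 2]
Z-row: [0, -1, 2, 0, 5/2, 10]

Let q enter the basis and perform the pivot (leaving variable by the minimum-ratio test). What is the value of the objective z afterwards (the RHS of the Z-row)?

Ratio test on column q — row 1: 24/1 = 24; row 2: 2/1 = 2. Minimum is 2 at row 2 (p leaves); pivot element 1.
Pivot on row 2; the Z-row RHS becomes 10 − (-1)·2 = 12.

12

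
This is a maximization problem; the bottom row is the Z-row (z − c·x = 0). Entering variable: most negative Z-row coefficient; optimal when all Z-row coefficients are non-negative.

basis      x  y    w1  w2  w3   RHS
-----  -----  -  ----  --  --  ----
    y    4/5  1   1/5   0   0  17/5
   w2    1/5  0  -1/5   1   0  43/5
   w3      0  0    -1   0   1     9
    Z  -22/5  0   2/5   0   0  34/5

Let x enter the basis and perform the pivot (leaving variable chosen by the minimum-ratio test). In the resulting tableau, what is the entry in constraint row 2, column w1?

-1/4

Ratio test on column x — row 1: (17/5)/(4/5) = 17/4; row 2: (43/5)/(1/5) = 43; row 3: entry 0 ≤ 0. Minimum is 17/4 at row 1 (y leaves); pivot element 4/5.
Divide row 1 by 4/5; eliminate column x from the other rows.
Row 2 update in column w1: -1/5 − (1/5)·(1/4) = -1/4.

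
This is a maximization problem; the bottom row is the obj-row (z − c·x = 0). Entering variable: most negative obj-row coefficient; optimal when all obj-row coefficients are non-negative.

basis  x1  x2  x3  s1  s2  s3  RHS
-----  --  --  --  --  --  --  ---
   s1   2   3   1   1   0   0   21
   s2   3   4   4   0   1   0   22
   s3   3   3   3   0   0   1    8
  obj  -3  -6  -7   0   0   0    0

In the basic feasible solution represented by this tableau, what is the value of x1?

x1 is not in the basis, so in the current basic feasible solution x1 = 0.

0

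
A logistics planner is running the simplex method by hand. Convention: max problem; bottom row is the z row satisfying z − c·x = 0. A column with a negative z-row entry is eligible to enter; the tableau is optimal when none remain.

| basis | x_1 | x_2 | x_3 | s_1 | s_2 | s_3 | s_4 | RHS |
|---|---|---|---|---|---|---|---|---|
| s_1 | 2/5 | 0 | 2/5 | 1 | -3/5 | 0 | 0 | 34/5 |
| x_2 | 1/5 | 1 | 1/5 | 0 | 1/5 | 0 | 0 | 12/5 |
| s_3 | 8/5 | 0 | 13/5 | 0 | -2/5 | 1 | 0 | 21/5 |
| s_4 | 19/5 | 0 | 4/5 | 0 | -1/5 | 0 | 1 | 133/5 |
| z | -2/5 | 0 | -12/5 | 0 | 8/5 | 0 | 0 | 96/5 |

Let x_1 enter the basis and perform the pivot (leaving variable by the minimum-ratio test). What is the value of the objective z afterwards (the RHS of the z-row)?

81/4

Ratio test on column x_1 — row 1: (34/5)/(2/5) = 17; row 2: (12/5)/(1/5) = 12; row 3: (21/5)/(8/5) = 21/8; row 4: (133/5)/(19/5) = 7. Minimum is 21/8 at row 3 (s_3 leaves); pivot element 8/5.
Pivot on row 3; the z-row RHS becomes 96/5 − (-2/5)·(21/8) = 81/4.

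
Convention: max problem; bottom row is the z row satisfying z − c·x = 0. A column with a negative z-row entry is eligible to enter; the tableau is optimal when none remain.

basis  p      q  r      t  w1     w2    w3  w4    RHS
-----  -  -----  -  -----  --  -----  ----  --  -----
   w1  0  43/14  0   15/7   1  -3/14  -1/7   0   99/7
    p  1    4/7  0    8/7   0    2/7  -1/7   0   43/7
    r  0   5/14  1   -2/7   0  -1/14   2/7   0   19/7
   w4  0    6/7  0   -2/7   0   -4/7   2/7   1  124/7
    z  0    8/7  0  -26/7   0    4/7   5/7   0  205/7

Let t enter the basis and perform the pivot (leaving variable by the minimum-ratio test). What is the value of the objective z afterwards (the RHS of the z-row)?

Ratio test on column t — row 1: (99/7)/(15/7) = 33/5; row 2: (43/7)/(8/7) = 43/8; row 3: entry -2/7 ≤ 0; row 4: entry -2/7 ≤ 0. Minimum is 43/8 at row 2 (p leaves); pivot element 8/7.
Pivot on row 2; the z-row RHS becomes 205/7 − (-26/7)·(43/8) = 197/4.

197/4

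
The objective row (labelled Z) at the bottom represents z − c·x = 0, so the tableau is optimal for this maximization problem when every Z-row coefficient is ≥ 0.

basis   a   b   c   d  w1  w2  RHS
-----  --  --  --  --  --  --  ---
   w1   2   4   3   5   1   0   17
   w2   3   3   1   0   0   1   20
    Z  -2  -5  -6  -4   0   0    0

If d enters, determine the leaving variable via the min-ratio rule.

Column d entries and ratios — w1: 17/5 = 17/5; w2: 0 ≤ 0, skip.
Smallest ratio is 17/5 in the row of w1, so w1 leaves.

w1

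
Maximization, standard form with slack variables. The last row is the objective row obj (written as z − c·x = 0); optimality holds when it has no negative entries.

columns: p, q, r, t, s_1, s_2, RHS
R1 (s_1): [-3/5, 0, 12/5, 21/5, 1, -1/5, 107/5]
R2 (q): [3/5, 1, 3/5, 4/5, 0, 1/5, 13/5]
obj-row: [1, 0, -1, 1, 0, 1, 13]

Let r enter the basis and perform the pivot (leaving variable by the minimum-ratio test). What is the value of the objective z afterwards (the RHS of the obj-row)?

Ratio test on column r — row 1: (107/5)/(12/5) = 107/12; row 2: (13/5)/(3/5) = 13/3. Minimum is 13/3 at row 2 (q leaves); pivot element 3/5.
Pivot on row 2; the obj-row RHS becomes 13 − (-1)·(13/3) = 52/3.

52/3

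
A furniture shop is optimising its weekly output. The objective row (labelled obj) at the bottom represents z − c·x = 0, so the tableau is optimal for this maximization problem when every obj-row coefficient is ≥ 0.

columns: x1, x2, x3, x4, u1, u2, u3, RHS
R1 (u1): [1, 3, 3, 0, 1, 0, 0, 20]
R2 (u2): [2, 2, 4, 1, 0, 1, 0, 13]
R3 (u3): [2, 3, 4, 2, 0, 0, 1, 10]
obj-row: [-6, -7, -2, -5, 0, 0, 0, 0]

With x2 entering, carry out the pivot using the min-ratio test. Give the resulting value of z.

70/3

Ratio test on column x2 — row 1: 20/3 = 20/3; row 2: 13/2 = 13/2; row 3: 10/3 = 10/3. Minimum is 10/3 at row 3 (u3 leaves); pivot element 3.
Pivot on row 3; the obj-row RHS becomes 0 − (-7)·(10/3) = 70/3.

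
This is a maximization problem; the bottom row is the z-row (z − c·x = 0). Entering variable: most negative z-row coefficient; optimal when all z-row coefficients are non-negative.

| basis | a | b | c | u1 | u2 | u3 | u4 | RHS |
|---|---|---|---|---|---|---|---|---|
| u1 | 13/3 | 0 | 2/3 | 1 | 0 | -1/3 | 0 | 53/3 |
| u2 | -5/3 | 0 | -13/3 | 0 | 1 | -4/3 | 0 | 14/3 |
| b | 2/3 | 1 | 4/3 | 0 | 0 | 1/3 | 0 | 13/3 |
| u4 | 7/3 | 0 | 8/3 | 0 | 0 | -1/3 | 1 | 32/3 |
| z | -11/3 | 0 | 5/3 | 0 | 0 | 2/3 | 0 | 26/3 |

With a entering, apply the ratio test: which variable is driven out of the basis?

Column a entries and ratios — u1: (53/3)/(13/3) = 53/13; u2: -5/3 ≤ 0, skip; b: (13/3)/(2/3) = 13/2; u4: (32/3)/(7/3) = 32/7.
Smallest ratio is 53/13 in the row of u1, so u1 leaves.

u1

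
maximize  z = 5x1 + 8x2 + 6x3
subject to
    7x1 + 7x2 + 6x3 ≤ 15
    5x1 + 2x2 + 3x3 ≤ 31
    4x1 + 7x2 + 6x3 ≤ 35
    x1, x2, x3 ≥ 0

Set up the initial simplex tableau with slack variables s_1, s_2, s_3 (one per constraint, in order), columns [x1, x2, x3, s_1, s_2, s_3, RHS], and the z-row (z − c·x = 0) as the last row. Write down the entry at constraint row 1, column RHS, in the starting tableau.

The RHS of constraint 1 is b_1 = 15.

15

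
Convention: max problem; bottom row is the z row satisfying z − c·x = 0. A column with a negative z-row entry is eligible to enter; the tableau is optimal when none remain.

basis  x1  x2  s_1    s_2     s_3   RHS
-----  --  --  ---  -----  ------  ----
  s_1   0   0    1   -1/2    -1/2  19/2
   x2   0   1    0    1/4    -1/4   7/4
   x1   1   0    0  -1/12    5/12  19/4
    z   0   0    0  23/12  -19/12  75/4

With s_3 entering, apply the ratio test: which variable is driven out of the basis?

Column s_3 entries and ratios — s_1: -1/2 ≤ 0, skip; x2: -1/4 ≤ 0, skip; x1: (19/4)/(5/12) = 57/5.
Smallest ratio is 57/5 in the row of x1, so x1 leaves.

x1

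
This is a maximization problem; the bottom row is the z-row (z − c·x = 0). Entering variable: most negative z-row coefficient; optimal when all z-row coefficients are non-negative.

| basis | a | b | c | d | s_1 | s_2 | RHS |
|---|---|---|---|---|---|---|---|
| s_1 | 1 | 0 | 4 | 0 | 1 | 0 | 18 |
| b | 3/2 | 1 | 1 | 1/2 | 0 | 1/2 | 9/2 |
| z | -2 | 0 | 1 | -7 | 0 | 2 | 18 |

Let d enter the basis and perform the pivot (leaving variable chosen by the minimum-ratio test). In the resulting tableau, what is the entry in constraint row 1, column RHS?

18

Ratio test on column d — row 1: entry 0 ≤ 0; row 2: (9/2)/(1/2) = 9. Minimum is 9 at row 2 (b leaves); pivot element 1/2.
Divide row 2 by 1/2; eliminate column d from the other rows.
Row 1 update in column RHS: 18 − 0·9 = 18.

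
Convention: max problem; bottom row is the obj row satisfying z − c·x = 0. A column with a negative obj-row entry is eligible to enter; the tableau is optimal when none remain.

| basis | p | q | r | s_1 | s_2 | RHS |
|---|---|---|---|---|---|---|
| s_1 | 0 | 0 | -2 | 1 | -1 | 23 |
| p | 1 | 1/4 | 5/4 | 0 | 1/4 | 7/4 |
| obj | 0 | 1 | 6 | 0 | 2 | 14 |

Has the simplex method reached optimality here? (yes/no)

Every obj-row coefficient is ≥ 0, so the tableau is optimal.

yes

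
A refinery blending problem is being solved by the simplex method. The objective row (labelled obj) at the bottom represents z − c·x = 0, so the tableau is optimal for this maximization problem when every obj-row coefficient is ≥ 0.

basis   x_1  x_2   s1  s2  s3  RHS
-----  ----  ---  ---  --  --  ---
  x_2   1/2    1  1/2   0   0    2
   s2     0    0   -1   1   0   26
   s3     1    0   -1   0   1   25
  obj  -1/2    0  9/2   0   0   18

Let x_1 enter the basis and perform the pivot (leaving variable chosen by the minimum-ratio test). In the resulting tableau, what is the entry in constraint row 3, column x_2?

-2

Ratio test on column x_1 — row 1: 2/(1/2) = 4; row 2: entry 0 ≤ 0; row 3: 25/1 = 25. Minimum is 4 at row 1 (x_2 leaves); pivot element 1/2.
Divide row 1 by 1/2; eliminate column x_1 from the other rows.
Row 3 update in column x_2: 0 − 1·2 = -2.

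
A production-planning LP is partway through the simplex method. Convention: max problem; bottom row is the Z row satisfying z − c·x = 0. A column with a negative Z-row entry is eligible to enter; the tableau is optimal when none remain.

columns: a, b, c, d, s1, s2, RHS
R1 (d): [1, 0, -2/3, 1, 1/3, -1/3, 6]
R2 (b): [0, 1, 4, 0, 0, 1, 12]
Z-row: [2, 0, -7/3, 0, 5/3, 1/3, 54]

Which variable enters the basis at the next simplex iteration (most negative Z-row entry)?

c

Negative Z-row entries: c: -7/3.
The most negative is -7/3 in column c, so c enters.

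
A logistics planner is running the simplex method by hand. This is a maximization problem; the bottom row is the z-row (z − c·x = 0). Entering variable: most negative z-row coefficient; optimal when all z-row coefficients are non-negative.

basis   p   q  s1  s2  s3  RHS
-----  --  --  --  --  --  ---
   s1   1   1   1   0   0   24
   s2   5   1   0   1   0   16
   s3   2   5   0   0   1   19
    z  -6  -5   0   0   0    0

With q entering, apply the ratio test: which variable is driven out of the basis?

s3

Column q entries and ratios — s1: 24/1 = 24; s2: 16/1 = 16; s3: 19/5 = 19/5.
Smallest ratio is 19/5 in the row of s3, so s3 leaves.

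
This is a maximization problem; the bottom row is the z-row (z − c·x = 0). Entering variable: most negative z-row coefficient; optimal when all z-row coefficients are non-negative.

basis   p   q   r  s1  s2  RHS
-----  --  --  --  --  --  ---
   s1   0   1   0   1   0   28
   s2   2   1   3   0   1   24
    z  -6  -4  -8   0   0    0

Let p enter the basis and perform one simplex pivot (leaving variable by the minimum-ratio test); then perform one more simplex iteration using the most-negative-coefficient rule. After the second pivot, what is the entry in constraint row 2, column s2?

1

Ratio test on column p — row 1: entry 0 ≤ 0; row 2: 24/2 = 12. Minimum is 12 at row 2 (s2 leaves); pivot element 2.
Divide row 2 by 2; eliminate column p from the other rows.
Second iteration: most negative z-row entry is -1 in column q, so q enters.
Ratio test on column q — row 1: 28/1 = 28; row 2: 12/(1/2) = 24. Minimum is 24 at row 2 (p leaves); pivot element 1/2.
Divide row 2 by 1/2; eliminate column q from the other rows.
After both pivots, the entry at constraint row 2, column s2 is 1.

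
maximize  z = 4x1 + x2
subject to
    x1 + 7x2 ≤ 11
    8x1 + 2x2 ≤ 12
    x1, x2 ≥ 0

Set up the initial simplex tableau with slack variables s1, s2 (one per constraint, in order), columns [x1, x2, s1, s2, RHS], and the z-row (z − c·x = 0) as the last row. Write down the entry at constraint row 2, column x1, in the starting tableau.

Constraint 2 has coefficient 8 on x1.

8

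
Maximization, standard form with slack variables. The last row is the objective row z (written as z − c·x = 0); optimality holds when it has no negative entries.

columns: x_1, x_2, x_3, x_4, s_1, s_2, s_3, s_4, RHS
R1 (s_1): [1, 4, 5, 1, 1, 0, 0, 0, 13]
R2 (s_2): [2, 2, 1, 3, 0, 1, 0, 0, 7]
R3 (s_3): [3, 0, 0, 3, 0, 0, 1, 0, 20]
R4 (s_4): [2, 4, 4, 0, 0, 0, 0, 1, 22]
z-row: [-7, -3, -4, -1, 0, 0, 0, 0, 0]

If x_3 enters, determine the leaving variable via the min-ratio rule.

s_1

Column x_3 entries and ratios — s_1: 13/5 = 13/5; s_2: 7/1 = 7; s_3: 0 ≤ 0, skip; s_4: 22/4 = 11/2.
Smallest ratio is 13/5 in the row of s_1, so s_1 leaves.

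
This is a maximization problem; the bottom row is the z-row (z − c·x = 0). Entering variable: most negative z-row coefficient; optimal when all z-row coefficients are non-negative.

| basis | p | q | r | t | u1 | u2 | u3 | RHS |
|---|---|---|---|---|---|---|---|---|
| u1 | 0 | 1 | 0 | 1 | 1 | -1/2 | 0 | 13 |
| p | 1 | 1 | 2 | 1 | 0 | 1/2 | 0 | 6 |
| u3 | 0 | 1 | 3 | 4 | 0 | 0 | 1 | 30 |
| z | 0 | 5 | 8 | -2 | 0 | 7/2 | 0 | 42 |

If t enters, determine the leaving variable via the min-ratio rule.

Column t entries and ratios — u1: 13/1 = 13; p: 6/1 = 6; u3: 30/4 = 15/2.
Smallest ratio is 6 in the row of p, so p leaves.

p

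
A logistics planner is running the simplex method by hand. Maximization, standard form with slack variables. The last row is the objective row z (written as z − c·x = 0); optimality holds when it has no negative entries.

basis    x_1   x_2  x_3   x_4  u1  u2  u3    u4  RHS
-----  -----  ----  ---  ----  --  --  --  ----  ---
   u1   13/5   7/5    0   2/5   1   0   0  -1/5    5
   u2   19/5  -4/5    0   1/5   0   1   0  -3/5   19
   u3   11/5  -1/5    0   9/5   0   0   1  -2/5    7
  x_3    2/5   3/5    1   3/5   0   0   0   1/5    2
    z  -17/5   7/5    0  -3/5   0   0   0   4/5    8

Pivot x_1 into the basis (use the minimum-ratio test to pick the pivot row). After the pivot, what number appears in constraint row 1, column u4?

Ratio test on column x_1 — row 1: 5/(13/5) = 25/13; row 2: 19/(19/5) = 5; row 3: 7/(11/5) = 35/11; row 4: 2/(2/5) = 5. Minimum is 25/13 at row 1 (u1 leaves); pivot element 13/5.
Divide row 1 by 13/5; eliminate column x_1 from the other rows.
In the new row 1, the u4 entry is the old entry divided by the pivot: (-1/5)/(13/5) = -1/13.

-1/13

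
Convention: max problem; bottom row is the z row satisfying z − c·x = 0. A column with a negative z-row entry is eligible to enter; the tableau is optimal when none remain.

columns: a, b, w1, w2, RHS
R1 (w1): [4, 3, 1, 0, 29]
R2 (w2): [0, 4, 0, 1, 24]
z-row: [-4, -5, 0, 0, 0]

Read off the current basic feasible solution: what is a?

a is not in the basis, so in the current basic feasible solution a = 0.

0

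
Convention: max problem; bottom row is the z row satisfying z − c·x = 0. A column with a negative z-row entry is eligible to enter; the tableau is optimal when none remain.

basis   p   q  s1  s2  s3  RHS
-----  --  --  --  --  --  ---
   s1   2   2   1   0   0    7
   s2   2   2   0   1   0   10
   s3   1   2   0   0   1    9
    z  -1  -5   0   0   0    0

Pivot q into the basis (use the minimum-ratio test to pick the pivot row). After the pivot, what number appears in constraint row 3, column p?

-1

Ratio test on column q — row 1: 7/2 = 7/2; row 2: 10/2 = 5; row 3: 9/2 = 9/2. Minimum is 7/2 at row 1 (s1 leaves); pivot element 2.
Divide row 1 by 2; eliminate column q from the other rows.
Row 3 update in column p: 1 − 2·1 = -1.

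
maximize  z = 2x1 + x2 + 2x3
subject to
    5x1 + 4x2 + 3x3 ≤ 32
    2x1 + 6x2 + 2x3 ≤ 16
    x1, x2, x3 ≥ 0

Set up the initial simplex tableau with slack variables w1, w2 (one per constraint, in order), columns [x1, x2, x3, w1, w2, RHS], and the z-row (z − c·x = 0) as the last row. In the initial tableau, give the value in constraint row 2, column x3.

2

Constraint 2 has coefficient 2 on x3.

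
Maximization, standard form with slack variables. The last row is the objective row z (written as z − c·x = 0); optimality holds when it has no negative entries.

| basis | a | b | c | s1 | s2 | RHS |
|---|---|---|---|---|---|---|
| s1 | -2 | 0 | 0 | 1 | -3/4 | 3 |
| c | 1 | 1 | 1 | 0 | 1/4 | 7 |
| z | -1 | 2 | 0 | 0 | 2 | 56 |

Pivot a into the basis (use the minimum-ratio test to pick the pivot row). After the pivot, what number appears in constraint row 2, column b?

Ratio test on column a — row 1: entry -2 ≤ 0; row 2: 7/1 = 7. Minimum is 7 at row 2 (c leaves); pivot element 1.
Divide row 2 by 1; eliminate column a from the other rows.
In the new row 2, the b entry is the old entry divided by the pivot: 1/1 = 1.

1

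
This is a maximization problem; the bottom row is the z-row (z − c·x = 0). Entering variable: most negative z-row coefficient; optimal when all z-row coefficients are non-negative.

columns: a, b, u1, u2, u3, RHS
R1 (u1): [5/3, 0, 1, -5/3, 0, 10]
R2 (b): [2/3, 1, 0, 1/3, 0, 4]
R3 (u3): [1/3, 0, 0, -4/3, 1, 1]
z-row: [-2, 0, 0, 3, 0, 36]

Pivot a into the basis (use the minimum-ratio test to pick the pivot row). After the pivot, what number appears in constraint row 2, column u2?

Ratio test on column a — row 1: 10/(5/3) = 6; row 2: 4/(2/3) = 6; row 3: 1/(1/3) = 3. Minimum is 3 at row 3 (u3 leaves); pivot element 1/3.
Divide row 3 by 1/3; eliminate column a from the other rows.
Row 2 update in column u2: 1/3 − (2/3)·(-4) = 3.

3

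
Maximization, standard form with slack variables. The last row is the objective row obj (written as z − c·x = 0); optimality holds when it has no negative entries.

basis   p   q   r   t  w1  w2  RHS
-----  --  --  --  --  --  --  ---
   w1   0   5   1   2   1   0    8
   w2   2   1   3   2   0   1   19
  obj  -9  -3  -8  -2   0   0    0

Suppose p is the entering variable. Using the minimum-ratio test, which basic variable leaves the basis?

w2

Column p entries and ratios — w1: 0 ≤ 0, skip; w2: 19/2 = 19/2.
Smallest ratio is 19/2 in the row of w2, so w2 leaves.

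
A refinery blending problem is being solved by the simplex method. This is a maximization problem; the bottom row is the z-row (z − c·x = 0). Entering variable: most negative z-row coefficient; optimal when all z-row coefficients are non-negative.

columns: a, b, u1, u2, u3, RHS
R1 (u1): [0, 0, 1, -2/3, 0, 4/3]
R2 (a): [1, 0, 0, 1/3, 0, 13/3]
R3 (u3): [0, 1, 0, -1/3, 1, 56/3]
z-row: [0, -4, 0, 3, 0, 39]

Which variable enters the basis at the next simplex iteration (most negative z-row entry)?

Negative z-row entries: b: -4.
The most negative is -4 in column b, so b enters.

b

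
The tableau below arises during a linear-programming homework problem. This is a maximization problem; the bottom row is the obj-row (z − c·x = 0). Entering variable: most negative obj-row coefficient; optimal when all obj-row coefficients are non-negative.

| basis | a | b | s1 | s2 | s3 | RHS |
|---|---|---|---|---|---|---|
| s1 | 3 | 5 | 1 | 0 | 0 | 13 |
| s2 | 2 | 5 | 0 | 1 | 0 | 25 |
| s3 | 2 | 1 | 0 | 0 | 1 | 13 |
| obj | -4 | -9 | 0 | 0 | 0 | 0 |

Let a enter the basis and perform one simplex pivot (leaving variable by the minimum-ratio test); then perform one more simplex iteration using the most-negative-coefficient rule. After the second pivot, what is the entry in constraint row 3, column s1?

Ratio test on column a — row 1: 13/3 = 13/3; row 2: 25/2 = 25/2; row 3: 13/2 = 13/2. Minimum is 13/3 at row 1 (s1 leaves); pivot element 3.
Divide row 1 by 3; eliminate column a from the other rows.
Second iteration: most negative obj-row entry is -7/3 in column b, so b enters.
Ratio test on column b — row 1: (13/3)/(5/3) = 13/5; row 2: (49/3)/(5/3) = 49/5; row 3: entry -7/3 ≤ 0. Minimum is 13/5 at row 1 (a leaves); pivot element 5/3.
Divide row 1 by 5/3; eliminate column b from the other rows.
After both pivots, the entry at constraint row 3, column s1 is -1/5.

-1/5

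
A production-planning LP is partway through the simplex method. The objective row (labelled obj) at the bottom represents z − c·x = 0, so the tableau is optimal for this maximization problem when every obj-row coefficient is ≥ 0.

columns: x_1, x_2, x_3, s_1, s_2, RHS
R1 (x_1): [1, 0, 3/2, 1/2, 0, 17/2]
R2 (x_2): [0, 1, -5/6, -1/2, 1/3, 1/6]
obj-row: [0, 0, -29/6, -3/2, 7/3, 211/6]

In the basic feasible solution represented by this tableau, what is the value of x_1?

x_1 is basic (row 1); its value is the RHS of that row, 17/2.

17/2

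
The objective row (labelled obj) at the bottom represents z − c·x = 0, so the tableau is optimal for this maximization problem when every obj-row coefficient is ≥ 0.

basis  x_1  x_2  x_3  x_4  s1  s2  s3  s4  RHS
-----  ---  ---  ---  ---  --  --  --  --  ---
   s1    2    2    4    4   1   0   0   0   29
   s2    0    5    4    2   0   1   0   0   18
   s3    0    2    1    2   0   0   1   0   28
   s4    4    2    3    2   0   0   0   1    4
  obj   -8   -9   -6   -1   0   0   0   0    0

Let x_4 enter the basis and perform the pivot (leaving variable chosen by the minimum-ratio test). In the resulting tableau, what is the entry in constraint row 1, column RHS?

21

Ratio test on column x_4 — row 1: 29/4 = 29/4; row 2: 18/2 = 9; row 3: 28/2 = 14; row 4: 4/2 = 2. Minimum is 2 at row 4 (s4 leaves); pivot element 2.
Divide row 4 by 2; eliminate column x_4 from the other rows.
Row 1 update in column RHS: 29 − 4·2 = 21.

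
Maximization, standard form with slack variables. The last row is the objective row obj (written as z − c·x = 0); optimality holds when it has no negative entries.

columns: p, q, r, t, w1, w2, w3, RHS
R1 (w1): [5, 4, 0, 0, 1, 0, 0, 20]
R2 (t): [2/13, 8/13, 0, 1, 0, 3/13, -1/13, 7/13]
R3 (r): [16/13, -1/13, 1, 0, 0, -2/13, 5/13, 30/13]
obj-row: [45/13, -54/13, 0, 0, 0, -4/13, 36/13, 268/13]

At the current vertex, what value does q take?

0

q is not in the basis, so in the current basic feasible solution q = 0.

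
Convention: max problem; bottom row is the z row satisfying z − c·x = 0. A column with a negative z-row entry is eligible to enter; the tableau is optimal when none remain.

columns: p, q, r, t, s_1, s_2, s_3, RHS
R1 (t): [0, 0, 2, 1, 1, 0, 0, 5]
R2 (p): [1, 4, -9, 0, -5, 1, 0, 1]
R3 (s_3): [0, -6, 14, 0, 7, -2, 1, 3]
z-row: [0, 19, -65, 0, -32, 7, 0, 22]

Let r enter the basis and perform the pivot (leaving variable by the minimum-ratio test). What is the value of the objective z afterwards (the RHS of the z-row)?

Ratio test on column r — row 1: 5/2 = 5/2; row 2: entry -9 ≤ 0; row 3: 3/14 = 3/14. Minimum is 3/14 at row 3 (s_3 leaves); pivot element 14.
Pivot on row 3; the z-row RHS becomes 22 − (-65)·(3/14) = 503/14.

503/14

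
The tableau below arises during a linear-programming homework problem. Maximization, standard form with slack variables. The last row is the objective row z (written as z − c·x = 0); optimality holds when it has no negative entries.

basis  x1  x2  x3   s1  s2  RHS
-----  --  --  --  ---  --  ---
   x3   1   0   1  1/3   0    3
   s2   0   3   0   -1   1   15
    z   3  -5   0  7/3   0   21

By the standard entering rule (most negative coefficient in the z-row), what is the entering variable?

Negative z-row entries: x2: -5.
The most negative is -5 in column x2, so x2 enters.

x2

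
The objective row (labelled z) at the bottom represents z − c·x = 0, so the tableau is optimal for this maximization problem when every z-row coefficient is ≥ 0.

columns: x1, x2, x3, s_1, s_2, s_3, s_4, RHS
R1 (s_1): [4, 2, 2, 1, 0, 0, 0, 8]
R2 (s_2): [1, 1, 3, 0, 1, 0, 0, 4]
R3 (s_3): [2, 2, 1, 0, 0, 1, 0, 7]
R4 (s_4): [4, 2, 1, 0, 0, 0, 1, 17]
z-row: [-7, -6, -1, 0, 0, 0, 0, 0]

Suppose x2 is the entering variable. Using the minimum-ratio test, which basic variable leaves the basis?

s_3

Column x2 entries and ratios — s_1: 8/2 = 4; s_2: 4/1 = 4; s_3: 7/2 = 7/2; s_4: 17/2 = 17/2.
Smallest ratio is 7/2 in the row of s_3, so s_3 leaves.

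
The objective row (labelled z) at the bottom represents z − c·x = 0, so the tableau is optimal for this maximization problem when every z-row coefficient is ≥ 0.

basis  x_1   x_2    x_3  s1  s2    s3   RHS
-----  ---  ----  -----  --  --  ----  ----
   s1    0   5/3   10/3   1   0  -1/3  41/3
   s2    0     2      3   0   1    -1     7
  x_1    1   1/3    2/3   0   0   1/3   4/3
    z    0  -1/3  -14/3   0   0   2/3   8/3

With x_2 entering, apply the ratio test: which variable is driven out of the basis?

s2

Column x_2 entries and ratios — s1: (41/3)/(5/3) = 41/5; s2: 7/2 = 7/2; x_1: (4/3)/(1/3) = 4.
Smallest ratio is 7/2 in the row of s2, so s2 leaves.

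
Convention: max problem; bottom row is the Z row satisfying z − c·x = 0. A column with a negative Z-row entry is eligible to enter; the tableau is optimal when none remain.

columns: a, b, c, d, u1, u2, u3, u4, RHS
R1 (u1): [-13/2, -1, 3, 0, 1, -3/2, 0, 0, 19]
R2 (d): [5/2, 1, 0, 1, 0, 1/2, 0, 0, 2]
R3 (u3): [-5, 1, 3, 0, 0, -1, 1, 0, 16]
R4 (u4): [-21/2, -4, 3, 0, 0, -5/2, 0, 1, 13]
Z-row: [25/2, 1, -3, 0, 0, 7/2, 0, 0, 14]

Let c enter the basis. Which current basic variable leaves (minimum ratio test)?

Column c entries and ratios — u1: 19/3 = 19/3; d: 0 ≤ 0, skip; u3: 16/3 = 16/3; u4: 13/3 = 13/3.
Smallest ratio is 13/3 in the row of u4, so u4 leaves.

u4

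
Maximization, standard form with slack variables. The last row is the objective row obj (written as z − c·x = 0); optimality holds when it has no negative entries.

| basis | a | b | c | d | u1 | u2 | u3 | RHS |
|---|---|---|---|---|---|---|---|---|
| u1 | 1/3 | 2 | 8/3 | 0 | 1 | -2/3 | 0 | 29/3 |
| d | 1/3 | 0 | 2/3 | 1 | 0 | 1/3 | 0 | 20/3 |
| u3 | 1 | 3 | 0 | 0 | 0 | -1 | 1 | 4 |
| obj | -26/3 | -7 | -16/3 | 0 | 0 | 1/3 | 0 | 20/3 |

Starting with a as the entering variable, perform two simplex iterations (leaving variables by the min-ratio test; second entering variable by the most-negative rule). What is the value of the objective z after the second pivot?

108

Ratio test on column a — row 1: (29/3)/(1/3) = 29; row 2: (20/3)/(1/3) = 20; row 3: 4/1 = 4. Minimum is 4 at row 3 (u3 leaves); pivot element 1.
Pivot on row 3; the obj-row RHS becomes 20/3 − (-26/3)·4 = 124/3.
Next entering variable (most negative obj-row entry -25/3): u2.
Ratio test on column u2 — row 1: entry -1/3 ≤ 0; row 2: (16/3)/(2/3) = 8; row 3: entry -1 ≤ 0. Minimum is 8 at row 2 (d leaves); pivot element 2/3.
After the second pivot the obj-row RHS is 124/3 − (-25/3)·8 = 108.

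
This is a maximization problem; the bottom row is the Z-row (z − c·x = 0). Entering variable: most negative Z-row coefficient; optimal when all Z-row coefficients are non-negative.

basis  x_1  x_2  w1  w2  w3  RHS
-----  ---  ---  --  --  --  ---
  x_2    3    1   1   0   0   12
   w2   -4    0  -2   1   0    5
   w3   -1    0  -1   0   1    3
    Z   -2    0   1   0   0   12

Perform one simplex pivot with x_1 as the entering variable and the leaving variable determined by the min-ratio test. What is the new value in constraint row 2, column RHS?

21

Ratio test on column x_1 — row 1: 12/3 = 4; row 2: entry -4 ≤ 0; row 3: entry -1 ≤ 0. Minimum is 4 at row 1 (x_2 leaves); pivot element 3.
Divide row 1 by 3; eliminate column x_1 from the other rows.
Row 2 update in column RHS: 5 − (-4)·4 = 21.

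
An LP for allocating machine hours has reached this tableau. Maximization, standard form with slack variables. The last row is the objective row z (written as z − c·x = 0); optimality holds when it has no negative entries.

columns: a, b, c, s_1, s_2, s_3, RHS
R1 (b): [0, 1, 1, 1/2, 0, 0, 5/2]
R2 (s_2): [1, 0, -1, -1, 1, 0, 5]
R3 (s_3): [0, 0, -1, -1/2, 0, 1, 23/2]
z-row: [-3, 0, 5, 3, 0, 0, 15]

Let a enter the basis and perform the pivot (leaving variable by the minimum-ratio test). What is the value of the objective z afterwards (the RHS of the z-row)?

Ratio test on column a — row 1: entry 0 ≤ 0; row 2: 5/1 = 5; row 3: entry 0 ≤ 0. Minimum is 5 at row 2 (s_2 leaves); pivot element 1.
Pivot on row 2; the z-row RHS becomes 15 − (-3)·5 = 30.

30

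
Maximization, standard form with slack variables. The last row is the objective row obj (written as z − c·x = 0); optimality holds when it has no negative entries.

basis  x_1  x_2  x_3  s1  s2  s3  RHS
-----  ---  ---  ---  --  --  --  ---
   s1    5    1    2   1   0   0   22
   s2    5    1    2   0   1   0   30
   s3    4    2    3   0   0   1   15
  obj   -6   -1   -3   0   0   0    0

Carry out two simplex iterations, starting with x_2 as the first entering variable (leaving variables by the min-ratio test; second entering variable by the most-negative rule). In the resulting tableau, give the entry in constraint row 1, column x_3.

-7/4

Ratio test on column x_2 — row 1: 22/1 = 22; row 2: 30/1 = 30; row 3: 15/2 = 15/2. Minimum is 15/2 at row 3 (s3 leaves); pivot element 2.
Divide row 3 by 2; eliminate column x_2 from the other rows.
Second iteration: most negative obj-row entry is -4 in column x_1, so x_1 enters.
Ratio test on column x_1 — row 1: (29/2)/3 = 29/6; row 2: (45/2)/3 = 15/2; row 3: (15/2)/2 = 15/4. Minimum is 15/4 at row 3 (x_2 leaves); pivot element 2.
Divide row 3 by 2; eliminate column x_1 from the other rows.
After both pivots, the entry at constraint row 1, column x_3 is -7/4.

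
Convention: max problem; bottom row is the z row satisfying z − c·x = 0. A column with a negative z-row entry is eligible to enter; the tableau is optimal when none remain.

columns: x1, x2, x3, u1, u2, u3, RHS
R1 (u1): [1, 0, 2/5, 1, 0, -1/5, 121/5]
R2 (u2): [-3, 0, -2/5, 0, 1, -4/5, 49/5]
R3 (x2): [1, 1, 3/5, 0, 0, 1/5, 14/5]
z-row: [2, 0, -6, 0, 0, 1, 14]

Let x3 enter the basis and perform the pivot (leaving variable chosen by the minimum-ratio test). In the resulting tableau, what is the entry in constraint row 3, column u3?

1/3

Ratio test on column x3 — row 1: (121/5)/(2/5) = 121/2; row 2: entry -2/5 ≤ 0; row 3: (14/5)/(3/5) = 14/3. Minimum is 14/3 at row 3 (x2 leaves); pivot element 3/5.
Divide row 3 by 3/5; eliminate column x3 from the other rows.
In the new row 3, the u3 entry is the old entry divided by the pivot: (1/5)/(3/5) = 1/3.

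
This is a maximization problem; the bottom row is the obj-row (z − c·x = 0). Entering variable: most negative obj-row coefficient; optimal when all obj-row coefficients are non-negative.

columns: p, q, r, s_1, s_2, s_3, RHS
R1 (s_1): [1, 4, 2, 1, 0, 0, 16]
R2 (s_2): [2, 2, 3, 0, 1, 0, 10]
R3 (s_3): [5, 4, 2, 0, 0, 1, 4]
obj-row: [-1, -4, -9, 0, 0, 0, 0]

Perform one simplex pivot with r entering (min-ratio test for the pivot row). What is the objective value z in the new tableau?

Ratio test on column r — row 1: 16/2 = 8; row 2: 10/3 = 10/3; row 3: 4/2 = 2. Minimum is 2 at row 3 (s_3 leaves); pivot element 2.
Pivot on row 3; the obj-row RHS becomes 0 − (-9)·2 = 18.

18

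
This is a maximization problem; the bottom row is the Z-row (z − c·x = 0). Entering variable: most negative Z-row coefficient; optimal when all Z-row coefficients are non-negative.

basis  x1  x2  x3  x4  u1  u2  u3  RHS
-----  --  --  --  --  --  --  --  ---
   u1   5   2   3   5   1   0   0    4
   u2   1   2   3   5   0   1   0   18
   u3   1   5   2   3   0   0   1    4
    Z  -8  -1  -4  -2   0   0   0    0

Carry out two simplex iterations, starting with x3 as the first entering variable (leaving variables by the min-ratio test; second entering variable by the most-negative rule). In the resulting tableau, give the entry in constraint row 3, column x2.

Ratio test on column x3 — row 1: 4/3 = 4/3; row 2: 18/3 = 6; row 3: 4/2 = 2. Minimum is 4/3 at row 1 (u1 leaves); pivot element 3.
Divide row 1 by 3; eliminate column x3 from the other rows.
Second iteration: most negative Z-row entry is -4/3 in column x1, so x1 enters.
Ratio test on column x1 — row 1: (4/3)/(5/3) = 4/5; row 2: entry -4 ≤ 0; row 3: entry -7/3 ≤ 0. Minimum is 4/5 at row 1 (x3 leaves); pivot element 5/3.
Divide row 1 by 5/3; eliminate column x1 from the other rows.
After both pivots, the entry at constraint row 3, column x2 is 23/5.

23/5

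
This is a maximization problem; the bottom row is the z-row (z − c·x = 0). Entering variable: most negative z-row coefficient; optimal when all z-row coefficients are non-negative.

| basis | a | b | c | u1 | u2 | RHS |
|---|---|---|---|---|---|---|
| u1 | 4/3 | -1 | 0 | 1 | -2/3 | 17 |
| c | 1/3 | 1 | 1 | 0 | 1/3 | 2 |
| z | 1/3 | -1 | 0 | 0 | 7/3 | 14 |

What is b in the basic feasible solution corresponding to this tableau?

b is not in the basis, so in the current basic feasible solution b = 0.

0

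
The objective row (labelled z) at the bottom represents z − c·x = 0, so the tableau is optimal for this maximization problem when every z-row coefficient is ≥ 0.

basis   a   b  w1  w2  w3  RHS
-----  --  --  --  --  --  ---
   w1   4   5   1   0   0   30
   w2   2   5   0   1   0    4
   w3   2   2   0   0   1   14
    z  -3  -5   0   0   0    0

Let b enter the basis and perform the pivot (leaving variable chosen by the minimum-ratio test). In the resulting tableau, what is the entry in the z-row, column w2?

Ratio test on column b — row 1: 30/5 = 6; row 2: 4/5 = 4/5; row 3: 14/2 = 7. Minimum is 4/5 at row 2 (w2 leaves); pivot element 5.
Divide row 2 by 5; eliminate column b from the other rows.
z-row update in column w2: 0 − (-5)·(1/5) = 1.

1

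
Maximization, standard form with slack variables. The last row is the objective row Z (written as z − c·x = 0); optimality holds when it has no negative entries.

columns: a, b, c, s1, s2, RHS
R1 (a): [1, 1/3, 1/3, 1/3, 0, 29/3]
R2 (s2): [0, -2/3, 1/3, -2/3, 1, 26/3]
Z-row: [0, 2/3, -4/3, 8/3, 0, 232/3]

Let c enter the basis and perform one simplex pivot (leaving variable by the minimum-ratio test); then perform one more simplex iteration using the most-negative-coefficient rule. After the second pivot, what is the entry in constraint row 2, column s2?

1

Ratio test on column c — row 1: (29/3)/(1/3) = 29; row 2: (26/3)/(1/3) = 26. Minimum is 26 at row 2 (s2 leaves); pivot element 1/3.
Divide row 2 by 1/3; eliminate column c from the other rows.
Second iteration: most negative Z-row entry is -2 in column b, so b enters.
Ratio test on column b — row 1: 1/1 = 1; row 2: entry -2 ≤ 0. Minimum is 1 at row 1 (a leaves); pivot element 1.
Divide row 1 by 1; eliminate column b from the other rows.
After both pivots, the entry at constraint row 2, column s2 is 1.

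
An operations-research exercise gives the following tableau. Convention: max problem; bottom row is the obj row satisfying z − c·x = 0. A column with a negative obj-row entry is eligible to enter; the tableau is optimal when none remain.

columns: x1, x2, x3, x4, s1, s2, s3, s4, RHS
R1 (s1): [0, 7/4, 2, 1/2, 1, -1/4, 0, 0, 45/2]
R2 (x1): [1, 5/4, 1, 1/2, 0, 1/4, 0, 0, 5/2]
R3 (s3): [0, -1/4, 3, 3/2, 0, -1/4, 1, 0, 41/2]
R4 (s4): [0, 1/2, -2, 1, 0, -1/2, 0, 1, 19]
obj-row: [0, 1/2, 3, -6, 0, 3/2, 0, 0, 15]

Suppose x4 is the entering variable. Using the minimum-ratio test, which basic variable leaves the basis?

x1

Column x4 entries and ratios — s1: (45/2)/(1/2) = 45; x1: (5/2)/(1/2) = 5; s3: (41/2)/(3/2) = 41/3; s4: 19/1 = 19.
Smallest ratio is 5 in the row of x1, so x1 leaves.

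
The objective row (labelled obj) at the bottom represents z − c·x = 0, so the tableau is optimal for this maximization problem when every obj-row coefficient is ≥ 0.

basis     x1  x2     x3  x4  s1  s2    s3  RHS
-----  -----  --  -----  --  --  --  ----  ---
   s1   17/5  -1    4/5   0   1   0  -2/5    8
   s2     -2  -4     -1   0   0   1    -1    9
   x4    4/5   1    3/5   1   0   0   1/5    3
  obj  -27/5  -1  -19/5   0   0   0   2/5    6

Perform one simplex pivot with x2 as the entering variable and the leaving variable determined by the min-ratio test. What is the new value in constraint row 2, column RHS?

21

Ratio test on column x2 — row 1: entry -1 ≤ 0; row 2: entry -4 ≤ 0; row 3: 3/1 = 3. Minimum is 3 at row 3 (x4 leaves); pivot element 1.
Divide row 3 by 1; eliminate column x2 from the other rows.
Row 2 update in column RHS: 9 − (-4)·3 = 21.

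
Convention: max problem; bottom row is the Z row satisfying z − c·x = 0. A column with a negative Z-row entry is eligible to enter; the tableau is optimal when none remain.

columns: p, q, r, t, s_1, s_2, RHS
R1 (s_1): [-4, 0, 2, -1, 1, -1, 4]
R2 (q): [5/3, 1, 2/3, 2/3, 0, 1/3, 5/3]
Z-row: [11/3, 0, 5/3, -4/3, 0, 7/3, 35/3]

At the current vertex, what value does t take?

0

t is not in the basis, so in the current basic feasible solution t = 0.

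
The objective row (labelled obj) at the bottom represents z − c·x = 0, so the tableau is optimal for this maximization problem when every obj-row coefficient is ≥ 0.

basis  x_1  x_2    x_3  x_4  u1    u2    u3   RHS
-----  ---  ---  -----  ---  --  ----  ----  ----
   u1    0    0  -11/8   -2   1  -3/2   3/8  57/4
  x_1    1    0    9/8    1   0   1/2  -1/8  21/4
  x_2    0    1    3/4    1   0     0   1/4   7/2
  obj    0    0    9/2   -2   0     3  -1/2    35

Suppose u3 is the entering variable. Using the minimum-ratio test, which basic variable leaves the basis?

x_2

Column u3 entries and ratios — u1: (57/4)/(3/8) = 38; x_1: -1/8 ≤ 0, skip; x_2: (7/2)/(1/4) = 14.
Smallest ratio is 14 in the row of x_2, so x_2 leaves.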